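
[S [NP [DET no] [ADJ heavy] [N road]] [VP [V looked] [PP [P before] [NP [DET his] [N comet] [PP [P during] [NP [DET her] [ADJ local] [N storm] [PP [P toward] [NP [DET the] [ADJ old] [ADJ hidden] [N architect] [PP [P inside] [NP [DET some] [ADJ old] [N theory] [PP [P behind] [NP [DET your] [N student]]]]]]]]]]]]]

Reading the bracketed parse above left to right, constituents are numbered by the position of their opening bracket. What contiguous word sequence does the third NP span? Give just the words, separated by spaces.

her local storm toward the old hidden architect inside some old theory behind your student

Opening `[NP` markers occur at word positions 1, 6, 9, 13, 18, 22; the third of these opens the constituent [NP her local storm toward the old hidden architect inside some old theory behind your student].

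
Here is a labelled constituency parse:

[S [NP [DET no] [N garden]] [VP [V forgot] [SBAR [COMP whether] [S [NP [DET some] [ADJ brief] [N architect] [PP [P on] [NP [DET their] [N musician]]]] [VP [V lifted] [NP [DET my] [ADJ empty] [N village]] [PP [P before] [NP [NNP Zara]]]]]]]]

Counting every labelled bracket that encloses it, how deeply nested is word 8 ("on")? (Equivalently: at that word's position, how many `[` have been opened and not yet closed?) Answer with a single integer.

7

Path from the root down to the word: S → VP → SBAR → S → NP → PP → P. That is 7 enclosing brackets.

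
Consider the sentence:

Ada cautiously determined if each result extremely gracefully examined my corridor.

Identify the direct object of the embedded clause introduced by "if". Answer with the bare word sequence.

"examined" heads the VP of the embedded clause introduced by "if", and "my corridor" is its direct object.

my corridor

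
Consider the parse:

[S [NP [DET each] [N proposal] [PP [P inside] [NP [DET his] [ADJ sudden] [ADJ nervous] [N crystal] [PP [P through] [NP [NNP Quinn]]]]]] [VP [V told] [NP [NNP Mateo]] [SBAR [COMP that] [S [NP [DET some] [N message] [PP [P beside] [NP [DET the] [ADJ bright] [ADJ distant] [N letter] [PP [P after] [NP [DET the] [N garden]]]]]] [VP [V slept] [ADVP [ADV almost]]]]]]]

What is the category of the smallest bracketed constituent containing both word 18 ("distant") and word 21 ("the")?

The smallest bracket enclosing both words is [NP the bright distant letter after the garden], so the label is NP.

NP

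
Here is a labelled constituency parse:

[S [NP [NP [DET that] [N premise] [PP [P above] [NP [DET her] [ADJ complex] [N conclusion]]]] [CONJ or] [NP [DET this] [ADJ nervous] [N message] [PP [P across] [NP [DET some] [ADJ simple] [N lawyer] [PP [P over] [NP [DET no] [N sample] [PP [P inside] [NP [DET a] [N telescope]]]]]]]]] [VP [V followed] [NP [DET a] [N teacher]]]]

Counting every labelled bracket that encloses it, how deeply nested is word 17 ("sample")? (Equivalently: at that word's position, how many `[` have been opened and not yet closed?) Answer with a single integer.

8

Path from the root down to the word: S → NP → NP → PP → NP → PP → NP → N. That is 8 enclosing brackets.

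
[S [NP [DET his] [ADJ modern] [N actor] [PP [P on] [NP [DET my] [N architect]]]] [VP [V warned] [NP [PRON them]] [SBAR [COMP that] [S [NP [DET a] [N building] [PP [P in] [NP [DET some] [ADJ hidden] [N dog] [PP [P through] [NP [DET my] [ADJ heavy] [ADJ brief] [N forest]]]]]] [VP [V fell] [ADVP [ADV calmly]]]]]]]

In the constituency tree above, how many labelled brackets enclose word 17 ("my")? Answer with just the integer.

10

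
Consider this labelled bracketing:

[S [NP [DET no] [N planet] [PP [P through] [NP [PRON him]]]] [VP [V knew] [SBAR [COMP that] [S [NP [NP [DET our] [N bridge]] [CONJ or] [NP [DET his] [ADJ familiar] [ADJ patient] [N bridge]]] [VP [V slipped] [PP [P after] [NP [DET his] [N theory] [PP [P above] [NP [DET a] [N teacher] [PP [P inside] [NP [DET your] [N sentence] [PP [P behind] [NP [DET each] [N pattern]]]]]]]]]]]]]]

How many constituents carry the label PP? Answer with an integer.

The PP constituents are: [PP through him]; [PP after his theory above a teacher inside your sentence behind each pattern]; [PP above a teacher inside your sentence behind each pattern]; [PP inside your sentence behind each pattern]; [PP behind each pattern]. Total: 5.

5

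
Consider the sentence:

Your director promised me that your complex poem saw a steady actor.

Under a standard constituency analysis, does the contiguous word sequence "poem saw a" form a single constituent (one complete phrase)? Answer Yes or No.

"poem" belongs to the noun phrase "your complex poem" while "a" belongs to the verb phrase "saw a steady actor"; a span that runs across that boundary is not a single phrase.

No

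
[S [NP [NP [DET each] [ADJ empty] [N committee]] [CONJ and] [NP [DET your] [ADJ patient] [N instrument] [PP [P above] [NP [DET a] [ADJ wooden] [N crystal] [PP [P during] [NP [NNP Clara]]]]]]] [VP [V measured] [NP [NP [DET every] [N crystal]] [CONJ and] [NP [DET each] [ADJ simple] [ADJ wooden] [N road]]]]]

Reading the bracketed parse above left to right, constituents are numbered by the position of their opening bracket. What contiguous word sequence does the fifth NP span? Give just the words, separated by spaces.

Opening `[NP` markers occur at word positions 1, 1, 5, 9, 13, 15, 15, 18; the fifth of these opens the constituent [NP Clara].

Clara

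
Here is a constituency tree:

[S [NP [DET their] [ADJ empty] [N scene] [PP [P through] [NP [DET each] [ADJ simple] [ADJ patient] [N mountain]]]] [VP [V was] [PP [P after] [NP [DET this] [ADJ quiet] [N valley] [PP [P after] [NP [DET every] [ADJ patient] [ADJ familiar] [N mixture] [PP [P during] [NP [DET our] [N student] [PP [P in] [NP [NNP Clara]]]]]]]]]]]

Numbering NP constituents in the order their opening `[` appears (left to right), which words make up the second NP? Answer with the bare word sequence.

each simple patient mountain

In left-to-right order the NP constituents are "their empty scene through each simple patient mountain"; "each simple patient mountain"; "this quiet valley after every patient familiar mixture during our student in Clara"; "every patient familiar mixture during our student in Clara"; "our student in Clara"; "Clara". Number 2 is "each simple patient mountain".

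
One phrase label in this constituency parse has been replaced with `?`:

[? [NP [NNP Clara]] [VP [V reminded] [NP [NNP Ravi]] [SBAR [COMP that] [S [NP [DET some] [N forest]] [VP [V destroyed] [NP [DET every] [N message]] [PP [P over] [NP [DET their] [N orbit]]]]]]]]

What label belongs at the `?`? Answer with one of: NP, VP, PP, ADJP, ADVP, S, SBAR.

The `?` node immediately contains: NP, VP. That is the internal structure of a clause, so the label is S.

S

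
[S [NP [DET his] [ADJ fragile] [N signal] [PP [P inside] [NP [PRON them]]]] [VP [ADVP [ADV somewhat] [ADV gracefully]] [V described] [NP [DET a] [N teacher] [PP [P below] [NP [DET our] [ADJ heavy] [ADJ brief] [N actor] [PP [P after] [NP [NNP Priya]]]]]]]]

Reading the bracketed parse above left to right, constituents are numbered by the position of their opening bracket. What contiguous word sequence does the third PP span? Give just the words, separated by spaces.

after Priya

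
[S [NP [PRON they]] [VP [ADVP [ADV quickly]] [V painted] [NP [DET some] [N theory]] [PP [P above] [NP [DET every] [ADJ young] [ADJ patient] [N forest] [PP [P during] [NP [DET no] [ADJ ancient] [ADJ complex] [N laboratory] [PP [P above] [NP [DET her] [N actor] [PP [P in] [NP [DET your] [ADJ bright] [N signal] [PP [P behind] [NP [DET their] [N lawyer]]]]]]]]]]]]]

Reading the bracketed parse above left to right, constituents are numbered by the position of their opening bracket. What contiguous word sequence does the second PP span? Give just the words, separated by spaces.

during no ancient complex laboratory above her actor in your bright signal behind their lawyer

Opening `[PP` markers occur at word positions 6, 11, 16, 19, 23; the second of these opens the constituent [PP during no ancient complex laboratory above her actor in your bright signal behind their lawyer].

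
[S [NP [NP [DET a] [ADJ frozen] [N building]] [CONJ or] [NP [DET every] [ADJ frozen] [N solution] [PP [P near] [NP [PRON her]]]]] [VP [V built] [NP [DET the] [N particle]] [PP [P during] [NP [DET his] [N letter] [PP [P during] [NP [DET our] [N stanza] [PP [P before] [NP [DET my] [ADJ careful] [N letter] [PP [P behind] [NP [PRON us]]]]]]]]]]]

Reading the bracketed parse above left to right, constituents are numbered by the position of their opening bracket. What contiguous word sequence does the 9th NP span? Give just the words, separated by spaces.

us

Opening `[NP` markers occur at word positions 1, 1, 5, 9, 11, 14, 17, 20, 24; the 9th of these opens the constituent [NP us].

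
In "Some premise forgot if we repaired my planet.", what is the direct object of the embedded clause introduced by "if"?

my planet

Within the embedded clause introduced by "if", the direct object of "repaired" is "my planet".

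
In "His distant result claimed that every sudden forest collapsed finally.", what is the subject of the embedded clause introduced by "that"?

every sudden forest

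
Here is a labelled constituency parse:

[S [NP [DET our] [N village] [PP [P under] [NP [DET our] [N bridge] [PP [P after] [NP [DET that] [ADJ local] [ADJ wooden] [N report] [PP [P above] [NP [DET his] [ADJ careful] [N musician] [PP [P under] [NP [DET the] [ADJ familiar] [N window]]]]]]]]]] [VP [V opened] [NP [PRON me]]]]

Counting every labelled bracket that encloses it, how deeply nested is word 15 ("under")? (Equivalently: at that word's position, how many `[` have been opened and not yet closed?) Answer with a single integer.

Path from the root down to the word: S → NP → PP → NP → PP → NP → PP → NP → PP → P. That is 10 enclosing brackets.

10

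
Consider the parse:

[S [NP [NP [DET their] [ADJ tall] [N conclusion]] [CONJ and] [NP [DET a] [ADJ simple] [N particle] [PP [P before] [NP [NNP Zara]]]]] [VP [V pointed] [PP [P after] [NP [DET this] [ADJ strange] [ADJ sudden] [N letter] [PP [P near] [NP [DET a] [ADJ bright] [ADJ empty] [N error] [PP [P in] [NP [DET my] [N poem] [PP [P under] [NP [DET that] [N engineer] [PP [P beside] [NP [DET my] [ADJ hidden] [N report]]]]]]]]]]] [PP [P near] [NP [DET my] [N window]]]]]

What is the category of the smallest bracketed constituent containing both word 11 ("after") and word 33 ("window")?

VP

Both words fall inside [VP pointed after this strange sudden letter near a bright empty error in my poem under that engineer beside my hidden report near my window] (words 10–33), and no smaller constituent contains them both. Label: VP.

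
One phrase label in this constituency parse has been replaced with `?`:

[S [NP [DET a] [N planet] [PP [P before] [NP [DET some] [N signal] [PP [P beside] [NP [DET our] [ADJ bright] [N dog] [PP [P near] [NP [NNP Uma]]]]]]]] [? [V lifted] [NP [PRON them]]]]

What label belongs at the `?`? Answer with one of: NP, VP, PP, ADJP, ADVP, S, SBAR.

VP

Looking at what the `?` directly dominates — V 'lifted', NP — this is a verb phrase (VP).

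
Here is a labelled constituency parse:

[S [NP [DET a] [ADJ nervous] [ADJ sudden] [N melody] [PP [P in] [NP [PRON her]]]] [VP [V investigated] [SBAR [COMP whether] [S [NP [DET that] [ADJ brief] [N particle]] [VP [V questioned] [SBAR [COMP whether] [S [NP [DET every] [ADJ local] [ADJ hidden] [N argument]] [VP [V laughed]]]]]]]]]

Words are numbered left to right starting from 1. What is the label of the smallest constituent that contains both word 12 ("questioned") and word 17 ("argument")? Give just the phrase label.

VP

Both words fall inside [VP questioned whether every local hidden argument laughed] (words 12–18), and no smaller constituent contains them both. Label: VP.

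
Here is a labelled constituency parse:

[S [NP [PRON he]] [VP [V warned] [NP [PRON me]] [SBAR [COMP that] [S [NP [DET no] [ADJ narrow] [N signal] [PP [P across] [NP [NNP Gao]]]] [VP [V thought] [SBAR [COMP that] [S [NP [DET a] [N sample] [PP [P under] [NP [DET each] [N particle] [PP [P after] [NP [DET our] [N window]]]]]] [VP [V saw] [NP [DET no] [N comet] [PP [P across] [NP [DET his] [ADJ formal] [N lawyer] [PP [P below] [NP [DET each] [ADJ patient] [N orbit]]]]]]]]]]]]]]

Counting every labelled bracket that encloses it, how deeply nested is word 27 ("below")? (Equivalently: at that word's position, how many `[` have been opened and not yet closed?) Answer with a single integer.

The word sits inside P, which is inside PP, inside NP, inside PP, inside NP, inside VP, inside S, inside SBAR, inside VP, inside S, inside SBAR, inside VP, inside S — 13 brackets in all.

13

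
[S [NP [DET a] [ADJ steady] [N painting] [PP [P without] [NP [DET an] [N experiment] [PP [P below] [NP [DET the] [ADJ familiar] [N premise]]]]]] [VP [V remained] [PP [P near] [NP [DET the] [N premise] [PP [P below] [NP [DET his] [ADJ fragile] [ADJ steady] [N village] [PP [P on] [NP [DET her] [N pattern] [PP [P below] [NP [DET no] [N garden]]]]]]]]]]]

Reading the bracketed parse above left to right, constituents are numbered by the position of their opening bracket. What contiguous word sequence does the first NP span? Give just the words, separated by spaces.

In left-to-right order the NP constituents are "a steady painting without an experiment below the familiar premise"; "an experiment below the familiar premise"; "the familiar premise"; "the premise below his fragile steady village on her pattern below no garden"; "his fragile steady village on her pattern below no garden"; "her pattern below no garden"; "no garden". Number 1 is "a steady painting without an experiment below the familiar premise".

a steady painting without an experiment below the familiar premise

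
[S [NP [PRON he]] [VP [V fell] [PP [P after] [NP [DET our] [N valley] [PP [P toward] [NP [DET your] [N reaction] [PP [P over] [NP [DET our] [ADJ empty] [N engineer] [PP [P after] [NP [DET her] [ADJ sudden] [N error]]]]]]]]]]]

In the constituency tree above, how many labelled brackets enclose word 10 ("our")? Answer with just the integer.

9

The word sits inside DET, which is inside NP, inside PP, inside NP, inside PP, inside NP, inside PP, inside VP, inside S — 9 brackets in all.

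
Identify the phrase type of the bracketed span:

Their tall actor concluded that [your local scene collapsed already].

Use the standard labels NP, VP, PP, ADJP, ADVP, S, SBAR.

S

The bracketed span "your local scene collapsed already" is headed by "collapsed", making it a clause (S).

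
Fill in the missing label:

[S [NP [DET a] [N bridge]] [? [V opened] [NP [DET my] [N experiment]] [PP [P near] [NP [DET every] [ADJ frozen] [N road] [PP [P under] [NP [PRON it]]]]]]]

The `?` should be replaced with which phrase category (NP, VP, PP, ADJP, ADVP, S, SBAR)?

A constituent whose immediate children are V 'opened', NP, PP is a verb phrase: VP.

VP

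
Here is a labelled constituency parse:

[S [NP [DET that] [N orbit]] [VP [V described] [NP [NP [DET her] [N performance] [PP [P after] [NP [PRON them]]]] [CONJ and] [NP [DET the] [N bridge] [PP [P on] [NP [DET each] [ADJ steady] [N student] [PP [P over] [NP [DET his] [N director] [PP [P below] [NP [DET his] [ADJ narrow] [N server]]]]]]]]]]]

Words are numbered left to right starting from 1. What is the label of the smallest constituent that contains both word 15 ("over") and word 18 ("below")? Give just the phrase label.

Both words fall inside [PP over his director below his narrow server] (words 15–21), and no smaller constituent contains them both. Label: PP.

PP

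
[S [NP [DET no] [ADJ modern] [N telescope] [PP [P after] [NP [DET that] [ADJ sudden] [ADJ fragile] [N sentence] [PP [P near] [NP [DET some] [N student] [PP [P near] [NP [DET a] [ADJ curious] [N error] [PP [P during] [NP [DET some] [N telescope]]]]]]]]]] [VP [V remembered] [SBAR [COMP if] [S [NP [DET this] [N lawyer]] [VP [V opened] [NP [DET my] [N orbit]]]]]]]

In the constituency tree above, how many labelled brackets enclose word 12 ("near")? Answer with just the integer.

Counting open brackets not yet closed at "near": [S [NP [PP [NP [PP [NP [PP [P = 8.

8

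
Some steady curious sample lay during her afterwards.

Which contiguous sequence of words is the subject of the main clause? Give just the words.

some steady curious sample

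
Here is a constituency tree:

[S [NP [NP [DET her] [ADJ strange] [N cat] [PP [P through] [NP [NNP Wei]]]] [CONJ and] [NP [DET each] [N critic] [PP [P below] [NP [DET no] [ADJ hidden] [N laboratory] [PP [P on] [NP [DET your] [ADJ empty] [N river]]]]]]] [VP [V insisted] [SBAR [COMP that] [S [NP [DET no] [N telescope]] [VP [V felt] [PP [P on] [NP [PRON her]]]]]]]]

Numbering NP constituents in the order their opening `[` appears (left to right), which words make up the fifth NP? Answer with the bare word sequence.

no hidden laboratory on your empty river

The NP opening brackets appear, in order, over: "her strange cat through Wei and each critic below no hidden laboratory on your empty river"; "her strange cat through Wei"; "Wei"; "each critic below no hidden laboratory on your empty river"; "no hidden laboratory on your empty river"; "your empty river"; "no telescope"; "her". The fifth one spans "no hidden laboratory on your empty river".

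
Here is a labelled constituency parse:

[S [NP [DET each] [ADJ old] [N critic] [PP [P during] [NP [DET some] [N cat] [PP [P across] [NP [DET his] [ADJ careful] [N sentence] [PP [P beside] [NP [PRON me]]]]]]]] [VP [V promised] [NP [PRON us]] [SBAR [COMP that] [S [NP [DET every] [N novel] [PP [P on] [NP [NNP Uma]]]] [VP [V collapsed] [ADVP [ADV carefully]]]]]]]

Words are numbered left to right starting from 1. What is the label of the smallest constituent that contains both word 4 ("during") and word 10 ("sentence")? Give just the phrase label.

Word 4 lies under S → NP → PP → P; word 10 lies under S → NP → PP → NP → PP → NP → N. The lowest shared node is the PP.

PP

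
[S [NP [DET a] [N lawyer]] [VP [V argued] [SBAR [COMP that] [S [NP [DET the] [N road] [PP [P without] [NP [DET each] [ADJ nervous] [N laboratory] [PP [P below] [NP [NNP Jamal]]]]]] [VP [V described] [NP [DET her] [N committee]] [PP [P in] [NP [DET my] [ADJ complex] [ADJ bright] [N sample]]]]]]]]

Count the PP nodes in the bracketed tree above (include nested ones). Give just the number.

3

The PP constituents are: [PP without each nervous laboratory below Jamal]; [PP below Jamal]; [PP in my complex bright sample]. Total: 3.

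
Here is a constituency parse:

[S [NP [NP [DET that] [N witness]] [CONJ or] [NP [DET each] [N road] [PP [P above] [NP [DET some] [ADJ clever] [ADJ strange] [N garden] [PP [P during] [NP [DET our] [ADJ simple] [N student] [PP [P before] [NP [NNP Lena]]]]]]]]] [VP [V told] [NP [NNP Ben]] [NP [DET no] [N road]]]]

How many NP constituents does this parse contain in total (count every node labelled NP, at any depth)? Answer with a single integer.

Scanning left to right, an opening `[NP` appears at word positions 1, 1, 4, 7, 12, 16, 18, 19 — 8 in total.

8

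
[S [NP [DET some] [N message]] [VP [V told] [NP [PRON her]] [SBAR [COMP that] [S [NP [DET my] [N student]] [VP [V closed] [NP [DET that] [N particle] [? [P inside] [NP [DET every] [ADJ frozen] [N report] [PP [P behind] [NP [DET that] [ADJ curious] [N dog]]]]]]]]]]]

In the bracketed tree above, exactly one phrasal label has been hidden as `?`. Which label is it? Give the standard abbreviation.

A constituent whose immediate children are P 'inside', NP is a prepositional phrase: PP.

PP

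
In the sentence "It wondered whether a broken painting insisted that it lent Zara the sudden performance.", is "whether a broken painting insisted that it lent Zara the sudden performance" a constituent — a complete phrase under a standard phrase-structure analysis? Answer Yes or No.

Yes

These words form the whole subordinate clause headed by "whether", so yes — one constituent.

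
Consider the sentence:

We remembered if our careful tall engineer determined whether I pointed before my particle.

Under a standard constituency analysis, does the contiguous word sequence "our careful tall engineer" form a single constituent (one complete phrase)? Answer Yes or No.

Yes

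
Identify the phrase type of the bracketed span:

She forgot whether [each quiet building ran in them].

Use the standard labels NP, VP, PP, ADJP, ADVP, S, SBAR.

S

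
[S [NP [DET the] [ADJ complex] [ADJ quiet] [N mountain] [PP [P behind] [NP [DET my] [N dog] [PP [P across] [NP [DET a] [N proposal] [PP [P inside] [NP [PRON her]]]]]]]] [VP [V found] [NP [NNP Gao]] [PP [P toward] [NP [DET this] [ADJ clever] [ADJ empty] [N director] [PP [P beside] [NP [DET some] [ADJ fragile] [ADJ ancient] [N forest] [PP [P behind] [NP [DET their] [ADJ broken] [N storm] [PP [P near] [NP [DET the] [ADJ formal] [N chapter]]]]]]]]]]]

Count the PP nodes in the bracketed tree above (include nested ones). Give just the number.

7

Scanning left to right, an opening `[PP` appears at word positions 5, 8, 11, 15, 20, 25, 29 — 7 in total.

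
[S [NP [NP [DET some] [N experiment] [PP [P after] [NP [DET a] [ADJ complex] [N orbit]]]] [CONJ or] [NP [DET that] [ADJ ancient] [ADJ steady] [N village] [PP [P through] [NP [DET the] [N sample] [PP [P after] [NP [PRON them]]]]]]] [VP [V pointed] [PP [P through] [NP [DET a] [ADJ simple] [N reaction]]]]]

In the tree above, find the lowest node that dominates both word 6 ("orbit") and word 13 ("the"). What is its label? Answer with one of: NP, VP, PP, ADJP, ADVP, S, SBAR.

NP

The smallest bracket enclosing both words is [NP some experiment after a complex orbit or that ancient steady village through the sample after them], so the label is NP.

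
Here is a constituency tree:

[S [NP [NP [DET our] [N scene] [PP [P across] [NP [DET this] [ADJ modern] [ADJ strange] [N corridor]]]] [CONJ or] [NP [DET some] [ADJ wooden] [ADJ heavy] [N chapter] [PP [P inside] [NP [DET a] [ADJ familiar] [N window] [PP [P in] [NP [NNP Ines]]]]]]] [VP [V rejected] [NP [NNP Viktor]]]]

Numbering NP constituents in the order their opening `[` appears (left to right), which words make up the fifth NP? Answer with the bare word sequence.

The NP opening brackets appear, in order, over: "our scene across this modern strange corridor or some wooden heavy chapter inside a familiar window in Ines"; "our scene across this modern strange corridor"; "this modern strange corridor"; "some wooden heavy chapter inside a familiar window in Ines"; "a familiar window in Ines"; "Ines"; "Viktor". The fifth one spans "a familiar window in Ines".

a familiar window in Ines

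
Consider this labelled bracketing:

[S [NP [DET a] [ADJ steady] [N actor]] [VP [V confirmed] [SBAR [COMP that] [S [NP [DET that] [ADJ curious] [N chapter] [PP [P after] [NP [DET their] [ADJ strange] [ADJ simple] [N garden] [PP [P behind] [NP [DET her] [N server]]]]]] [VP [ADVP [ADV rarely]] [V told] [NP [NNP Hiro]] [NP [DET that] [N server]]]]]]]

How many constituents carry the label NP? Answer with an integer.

The NP constituents are: [NP a steady actor]; [NP that curious chapter after their strange simple garden behind her server]; [NP their strange simple garden behind her server]; [NP her server]; [NP Hiro]; [NP that server]. Total: 6.

6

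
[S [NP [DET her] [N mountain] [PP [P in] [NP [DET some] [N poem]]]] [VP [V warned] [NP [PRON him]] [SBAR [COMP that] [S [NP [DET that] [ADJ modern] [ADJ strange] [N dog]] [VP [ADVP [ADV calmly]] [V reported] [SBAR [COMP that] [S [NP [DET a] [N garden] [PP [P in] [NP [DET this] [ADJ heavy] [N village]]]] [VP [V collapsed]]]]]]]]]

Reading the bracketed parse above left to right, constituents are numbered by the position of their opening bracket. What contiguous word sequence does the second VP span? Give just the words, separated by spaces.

calmly reported that a garden in this heavy village collapsed

In left-to-right order the VP constituents are "warned him that that modern strange dog calmly reported that a garden in this heavy village collapsed"; "calmly reported that a garden in this heavy village collapsed"; "collapsed". Number 2 is "calmly reported that a garden in this heavy village collapsed".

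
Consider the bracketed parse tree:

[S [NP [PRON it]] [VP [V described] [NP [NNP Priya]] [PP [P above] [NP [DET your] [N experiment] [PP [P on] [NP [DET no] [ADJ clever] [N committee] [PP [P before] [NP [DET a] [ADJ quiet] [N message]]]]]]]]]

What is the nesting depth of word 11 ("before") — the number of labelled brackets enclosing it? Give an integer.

8

The word sits inside P, which is inside PP, inside NP, inside PP, inside NP, inside PP, inside VP, inside S — 8 brackets in all.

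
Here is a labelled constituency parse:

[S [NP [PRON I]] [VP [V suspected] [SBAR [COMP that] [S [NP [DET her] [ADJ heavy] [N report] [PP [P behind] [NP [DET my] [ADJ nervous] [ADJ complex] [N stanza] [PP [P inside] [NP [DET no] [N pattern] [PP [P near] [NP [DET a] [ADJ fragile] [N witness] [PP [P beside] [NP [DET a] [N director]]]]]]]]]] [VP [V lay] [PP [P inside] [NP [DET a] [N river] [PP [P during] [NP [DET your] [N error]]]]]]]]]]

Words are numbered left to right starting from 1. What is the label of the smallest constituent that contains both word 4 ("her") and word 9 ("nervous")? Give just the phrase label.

NP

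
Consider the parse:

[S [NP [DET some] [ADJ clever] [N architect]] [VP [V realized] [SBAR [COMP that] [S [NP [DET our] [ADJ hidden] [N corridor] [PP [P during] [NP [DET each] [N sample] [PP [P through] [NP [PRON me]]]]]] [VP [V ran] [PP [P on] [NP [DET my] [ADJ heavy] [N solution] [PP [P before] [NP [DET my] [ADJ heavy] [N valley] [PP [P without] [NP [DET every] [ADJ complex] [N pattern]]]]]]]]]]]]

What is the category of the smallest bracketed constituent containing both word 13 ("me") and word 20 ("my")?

The smallest bracket enclosing both words is [S our hidden corridor during each sample through me ran on my heavy solution before my heavy valley without every complex pattern], so the label is S.

S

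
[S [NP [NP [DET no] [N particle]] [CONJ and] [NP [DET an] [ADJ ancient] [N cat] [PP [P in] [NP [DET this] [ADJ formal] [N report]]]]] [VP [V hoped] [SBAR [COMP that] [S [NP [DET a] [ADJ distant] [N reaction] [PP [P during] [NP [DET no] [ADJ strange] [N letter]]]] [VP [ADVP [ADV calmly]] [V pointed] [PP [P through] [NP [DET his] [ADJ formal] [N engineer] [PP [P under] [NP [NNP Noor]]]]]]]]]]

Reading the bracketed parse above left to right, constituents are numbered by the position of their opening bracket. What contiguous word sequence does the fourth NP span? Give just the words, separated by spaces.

this formal report

In left-to-right order the NP constituents are "no particle and an ancient cat in this formal report"; "no particle"; "an ancient cat in this formal report"; "this formal report"; "a distant reaction during no strange letter"; "no strange letter"; "his formal engineer under Noor"; "Noor". Number 4 is "this formal report".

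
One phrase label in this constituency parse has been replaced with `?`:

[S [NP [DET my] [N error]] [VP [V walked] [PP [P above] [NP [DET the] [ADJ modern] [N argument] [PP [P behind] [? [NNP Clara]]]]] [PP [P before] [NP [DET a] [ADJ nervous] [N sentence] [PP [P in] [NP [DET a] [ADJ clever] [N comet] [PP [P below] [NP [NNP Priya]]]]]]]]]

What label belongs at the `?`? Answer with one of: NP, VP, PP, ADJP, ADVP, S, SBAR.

A constituent whose immediate children are NNP 'Clara' is a noun phrase: NP.

NP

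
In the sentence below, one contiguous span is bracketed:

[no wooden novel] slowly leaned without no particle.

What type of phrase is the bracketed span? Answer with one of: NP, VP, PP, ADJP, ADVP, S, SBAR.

The span is built around the noun "novel" — a noun phrase (NP).

NP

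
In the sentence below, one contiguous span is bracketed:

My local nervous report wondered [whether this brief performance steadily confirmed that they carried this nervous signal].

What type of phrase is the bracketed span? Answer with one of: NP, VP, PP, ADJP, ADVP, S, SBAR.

The bracketed span "whether this brief performance steadily confirmed that they carried this nervous signal" is headed by "whether", making it a subordinate clause (SBAR).

SBAR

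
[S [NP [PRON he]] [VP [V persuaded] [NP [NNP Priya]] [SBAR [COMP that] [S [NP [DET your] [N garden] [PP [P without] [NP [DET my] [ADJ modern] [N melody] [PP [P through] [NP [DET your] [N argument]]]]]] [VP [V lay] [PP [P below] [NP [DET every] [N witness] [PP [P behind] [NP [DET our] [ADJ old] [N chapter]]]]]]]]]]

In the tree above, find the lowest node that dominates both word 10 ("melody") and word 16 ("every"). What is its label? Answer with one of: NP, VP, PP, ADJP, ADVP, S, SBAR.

Both words fall inside [S your garden without my modern melody through your argument lay below every witness behind our old chapter] (words 5–21), and no smaller constituent contains them both. Label: S.

S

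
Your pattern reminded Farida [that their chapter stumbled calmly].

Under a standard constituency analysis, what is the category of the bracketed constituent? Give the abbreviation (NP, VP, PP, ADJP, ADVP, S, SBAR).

The span is built around the complementizer "that" — a subordinate clause (SBAR).

SBAR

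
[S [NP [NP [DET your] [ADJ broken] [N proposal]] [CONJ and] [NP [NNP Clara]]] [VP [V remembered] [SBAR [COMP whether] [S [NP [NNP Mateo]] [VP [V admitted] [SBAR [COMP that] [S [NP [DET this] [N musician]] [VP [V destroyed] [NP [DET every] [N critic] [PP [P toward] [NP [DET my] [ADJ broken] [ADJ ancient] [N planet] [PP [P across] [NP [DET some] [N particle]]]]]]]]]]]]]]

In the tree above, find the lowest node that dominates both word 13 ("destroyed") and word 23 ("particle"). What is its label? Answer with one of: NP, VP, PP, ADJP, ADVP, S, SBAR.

VP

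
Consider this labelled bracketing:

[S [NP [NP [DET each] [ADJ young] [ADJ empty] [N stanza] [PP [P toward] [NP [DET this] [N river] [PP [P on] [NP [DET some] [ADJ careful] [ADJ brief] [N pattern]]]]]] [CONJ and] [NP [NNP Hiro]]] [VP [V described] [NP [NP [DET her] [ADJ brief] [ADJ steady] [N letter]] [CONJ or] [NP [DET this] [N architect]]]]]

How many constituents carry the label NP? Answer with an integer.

Scanning left to right, an opening `[NP` appears at word positions 1, 1, 6, 9, 14, 16, 16, 21 — 8 in total.

8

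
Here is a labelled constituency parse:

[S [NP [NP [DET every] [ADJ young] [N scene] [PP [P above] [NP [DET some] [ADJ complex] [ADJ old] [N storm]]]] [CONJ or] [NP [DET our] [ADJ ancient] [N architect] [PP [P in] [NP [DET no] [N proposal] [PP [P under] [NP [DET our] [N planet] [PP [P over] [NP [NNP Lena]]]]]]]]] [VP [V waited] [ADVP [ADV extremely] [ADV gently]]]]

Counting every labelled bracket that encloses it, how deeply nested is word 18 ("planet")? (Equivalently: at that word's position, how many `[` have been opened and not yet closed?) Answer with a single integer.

8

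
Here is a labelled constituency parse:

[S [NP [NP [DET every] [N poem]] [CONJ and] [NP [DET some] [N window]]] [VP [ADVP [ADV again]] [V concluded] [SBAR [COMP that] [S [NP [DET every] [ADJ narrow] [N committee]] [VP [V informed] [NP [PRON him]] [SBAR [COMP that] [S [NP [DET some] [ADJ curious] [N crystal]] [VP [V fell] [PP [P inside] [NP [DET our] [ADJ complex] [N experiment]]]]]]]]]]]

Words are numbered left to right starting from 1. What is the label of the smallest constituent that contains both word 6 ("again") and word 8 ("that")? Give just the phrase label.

The smallest bracket enclosing both words is [VP again concluded that every narrow committee informed him that some curious crystal fell inside our complex experiment], so the label is VP.

VP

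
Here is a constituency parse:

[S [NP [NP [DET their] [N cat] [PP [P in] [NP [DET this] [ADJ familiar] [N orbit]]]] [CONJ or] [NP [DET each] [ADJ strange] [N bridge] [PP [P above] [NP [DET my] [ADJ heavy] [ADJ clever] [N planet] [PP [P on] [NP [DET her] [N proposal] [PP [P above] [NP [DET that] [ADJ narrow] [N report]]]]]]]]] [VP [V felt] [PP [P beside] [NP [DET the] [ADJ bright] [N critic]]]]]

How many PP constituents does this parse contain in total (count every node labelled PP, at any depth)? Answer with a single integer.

5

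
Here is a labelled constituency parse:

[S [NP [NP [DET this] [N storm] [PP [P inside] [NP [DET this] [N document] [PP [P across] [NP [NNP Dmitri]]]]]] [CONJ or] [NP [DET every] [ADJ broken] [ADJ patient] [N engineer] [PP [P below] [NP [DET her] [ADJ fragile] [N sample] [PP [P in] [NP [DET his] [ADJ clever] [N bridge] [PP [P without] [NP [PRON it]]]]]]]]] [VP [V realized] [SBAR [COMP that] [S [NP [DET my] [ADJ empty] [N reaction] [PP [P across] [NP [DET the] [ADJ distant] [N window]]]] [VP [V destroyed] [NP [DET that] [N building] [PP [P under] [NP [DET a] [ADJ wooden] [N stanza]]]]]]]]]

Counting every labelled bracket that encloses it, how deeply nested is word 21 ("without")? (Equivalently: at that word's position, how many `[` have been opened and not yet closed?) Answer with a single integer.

9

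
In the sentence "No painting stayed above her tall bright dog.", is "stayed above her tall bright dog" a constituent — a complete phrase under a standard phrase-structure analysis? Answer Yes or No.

The sequence corresponds to a single VP node — the verb phrase "stayed above her tall bright dog".

Yes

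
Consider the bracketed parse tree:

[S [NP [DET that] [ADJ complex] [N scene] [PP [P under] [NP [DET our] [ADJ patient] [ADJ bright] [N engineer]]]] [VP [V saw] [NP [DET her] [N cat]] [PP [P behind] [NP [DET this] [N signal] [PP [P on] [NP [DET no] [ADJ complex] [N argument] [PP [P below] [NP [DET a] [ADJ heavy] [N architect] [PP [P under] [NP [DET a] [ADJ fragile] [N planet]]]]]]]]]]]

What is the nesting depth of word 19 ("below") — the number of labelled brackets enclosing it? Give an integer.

8

The word sits inside P, which is inside PP, inside NP, inside PP, inside NP, inside PP, inside VP, inside S — 8 brackets in all.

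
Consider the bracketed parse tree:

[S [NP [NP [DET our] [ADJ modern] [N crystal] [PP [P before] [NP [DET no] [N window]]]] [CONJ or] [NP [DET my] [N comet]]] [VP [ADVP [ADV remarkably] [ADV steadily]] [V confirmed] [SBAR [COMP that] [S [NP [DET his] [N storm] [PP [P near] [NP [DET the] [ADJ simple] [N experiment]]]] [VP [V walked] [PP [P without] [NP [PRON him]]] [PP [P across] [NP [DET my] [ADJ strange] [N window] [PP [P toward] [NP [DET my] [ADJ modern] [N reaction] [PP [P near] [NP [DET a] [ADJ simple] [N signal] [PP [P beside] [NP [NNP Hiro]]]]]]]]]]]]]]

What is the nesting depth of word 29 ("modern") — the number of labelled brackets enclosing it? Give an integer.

10

The word sits inside ADJ, which is inside NP, inside PP, inside NP, inside PP, inside VP, inside S, inside SBAR, inside VP, inside S — 10 brackets in all.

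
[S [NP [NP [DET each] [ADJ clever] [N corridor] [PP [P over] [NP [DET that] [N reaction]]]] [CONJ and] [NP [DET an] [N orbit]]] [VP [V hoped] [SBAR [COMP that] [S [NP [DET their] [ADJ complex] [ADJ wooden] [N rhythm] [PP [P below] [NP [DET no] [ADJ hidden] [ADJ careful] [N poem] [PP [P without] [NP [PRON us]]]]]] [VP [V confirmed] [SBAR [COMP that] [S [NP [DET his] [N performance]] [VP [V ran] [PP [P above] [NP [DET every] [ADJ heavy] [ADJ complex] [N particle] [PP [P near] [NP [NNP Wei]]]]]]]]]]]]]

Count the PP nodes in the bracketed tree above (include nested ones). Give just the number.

5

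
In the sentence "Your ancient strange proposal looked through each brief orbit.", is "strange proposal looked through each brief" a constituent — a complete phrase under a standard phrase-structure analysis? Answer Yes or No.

No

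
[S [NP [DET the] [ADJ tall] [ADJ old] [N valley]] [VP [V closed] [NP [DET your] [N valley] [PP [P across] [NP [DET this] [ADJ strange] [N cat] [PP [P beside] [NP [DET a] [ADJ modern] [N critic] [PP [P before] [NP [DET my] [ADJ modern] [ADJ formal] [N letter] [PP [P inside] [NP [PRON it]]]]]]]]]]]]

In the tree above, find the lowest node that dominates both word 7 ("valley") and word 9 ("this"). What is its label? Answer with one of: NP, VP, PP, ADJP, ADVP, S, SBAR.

Both words fall inside [NP your valley across this strange cat beside a modern critic before my modern formal letter inside it] (words 6–22), and no smaller constituent contains them both. Label: NP.

NP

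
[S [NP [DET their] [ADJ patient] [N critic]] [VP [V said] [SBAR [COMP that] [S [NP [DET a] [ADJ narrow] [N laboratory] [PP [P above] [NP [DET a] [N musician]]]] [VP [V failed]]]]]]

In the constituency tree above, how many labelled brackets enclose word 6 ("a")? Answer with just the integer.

6

Path from the root down to the word: S → VP → SBAR → S → NP → DET. That is 6 enclosing brackets.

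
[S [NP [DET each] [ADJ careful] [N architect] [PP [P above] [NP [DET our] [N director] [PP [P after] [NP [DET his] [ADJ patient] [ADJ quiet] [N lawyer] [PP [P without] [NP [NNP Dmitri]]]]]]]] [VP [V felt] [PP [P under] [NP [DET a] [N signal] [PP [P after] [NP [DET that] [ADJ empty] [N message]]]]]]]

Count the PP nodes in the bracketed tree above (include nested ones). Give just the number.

Listing each PP by its span: [PP above our director after his patient quiet lawyer without Dmitri]; [PP after his patient quiet lawyer without Dmitri]; [PP without Dmitri]; [PP under a signal after that empty message]; [PP after that empty message] — that makes 5.

5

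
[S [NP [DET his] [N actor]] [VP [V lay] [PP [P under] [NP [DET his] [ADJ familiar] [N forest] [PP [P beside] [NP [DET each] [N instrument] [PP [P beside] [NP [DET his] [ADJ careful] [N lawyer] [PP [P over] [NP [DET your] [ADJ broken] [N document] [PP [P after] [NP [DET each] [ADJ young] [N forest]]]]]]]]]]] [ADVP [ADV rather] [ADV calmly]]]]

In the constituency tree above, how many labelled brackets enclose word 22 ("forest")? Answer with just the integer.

13

Path from the root down to the word: S → VP → PP → NP → PP → NP → PP → NP → PP → NP → PP → NP → N. That is 13 enclosing brackets.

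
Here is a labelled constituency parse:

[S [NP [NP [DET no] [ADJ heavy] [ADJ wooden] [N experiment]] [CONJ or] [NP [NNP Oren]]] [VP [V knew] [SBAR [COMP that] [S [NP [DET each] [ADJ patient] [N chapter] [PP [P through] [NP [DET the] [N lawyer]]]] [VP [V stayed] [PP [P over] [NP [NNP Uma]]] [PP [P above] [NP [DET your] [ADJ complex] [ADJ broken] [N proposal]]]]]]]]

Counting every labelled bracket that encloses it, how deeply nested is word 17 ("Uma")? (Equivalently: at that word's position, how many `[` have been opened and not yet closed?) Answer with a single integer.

8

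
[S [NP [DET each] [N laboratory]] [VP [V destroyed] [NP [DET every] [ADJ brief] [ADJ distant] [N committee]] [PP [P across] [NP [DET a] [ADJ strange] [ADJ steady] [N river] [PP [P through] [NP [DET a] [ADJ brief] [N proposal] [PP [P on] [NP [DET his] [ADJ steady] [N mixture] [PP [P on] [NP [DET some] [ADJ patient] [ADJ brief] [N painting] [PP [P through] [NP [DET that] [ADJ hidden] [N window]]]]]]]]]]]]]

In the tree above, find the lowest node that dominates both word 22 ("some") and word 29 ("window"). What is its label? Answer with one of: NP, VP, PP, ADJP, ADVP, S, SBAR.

The smallest bracket enclosing both words is [NP some patient brief painting through that hidden window], so the label is NP.

NP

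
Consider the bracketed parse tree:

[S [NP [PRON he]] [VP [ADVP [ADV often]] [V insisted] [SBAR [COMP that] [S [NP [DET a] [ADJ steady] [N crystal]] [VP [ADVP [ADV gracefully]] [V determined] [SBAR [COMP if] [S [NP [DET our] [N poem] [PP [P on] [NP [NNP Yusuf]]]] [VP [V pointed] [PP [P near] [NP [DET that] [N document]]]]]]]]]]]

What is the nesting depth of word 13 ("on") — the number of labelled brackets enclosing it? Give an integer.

10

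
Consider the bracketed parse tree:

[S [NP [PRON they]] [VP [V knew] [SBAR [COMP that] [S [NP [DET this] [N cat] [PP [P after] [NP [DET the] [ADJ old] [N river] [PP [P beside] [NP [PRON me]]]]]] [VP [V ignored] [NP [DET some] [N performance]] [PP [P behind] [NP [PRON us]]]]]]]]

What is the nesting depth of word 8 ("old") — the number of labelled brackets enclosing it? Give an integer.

8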